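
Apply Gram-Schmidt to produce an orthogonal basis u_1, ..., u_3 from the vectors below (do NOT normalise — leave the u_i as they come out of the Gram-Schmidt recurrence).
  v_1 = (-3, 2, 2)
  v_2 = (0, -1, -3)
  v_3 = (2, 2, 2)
Orthogonal basis:
  u_1 = (-3, 2, 2)
  u_2 = (-24/17, -1/17, -35/17)
  u_3 = (40/53, 90/53, -30/53)

Apply the Gram-Schmidt recurrence
  u_1 = v_1
  u_i = v_i − Σ_{j<i} ((v_i · u_j) / (u_j · u_j)) · u_j.

Step by step this gives:
  u_1 = (-3, 2, 2)
  u_2 = (-24/17, -1/17, -35/17)
  u_3 = (40/53, 90/53, -30/53)

Orthogonality check:
  u_2 · u_1 = 0 (should be 0)
  u_3 · u_1 = 0 (should be 0)
  u_3 · u_2 = 0 (should be 0)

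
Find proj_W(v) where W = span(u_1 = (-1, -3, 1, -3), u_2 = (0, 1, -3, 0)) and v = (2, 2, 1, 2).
proj_W(v) = (34/41, 155/82, 79/82, 102/41)

Set up U = [u_1 | ... | u_2] ∈ R^(4×2). The projector onto W = col(U) is P = U (U^T U)^(-1) U^T.
Compute U^T U =
  [20, -6]
  [-6, 10],
and U^T v = (-13, -1).
Solve U^T U · c = U^T v for the coefficients: c = (-34/41, -49/82). The projection is proj_W(v) = U c.
Check: (v - proj_W(v)) · u_1 = 0  (should be 0).
Check: (v - proj_W(v)) · u_2 = 0  (should be 0).
Result: proj_W(v) = (34/41, 155/82, 79/82, 102/41).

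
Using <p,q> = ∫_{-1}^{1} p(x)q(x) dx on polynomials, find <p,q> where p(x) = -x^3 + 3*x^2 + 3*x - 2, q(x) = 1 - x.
<p,q> = -18/5

Expand the product: p(x)·q(x) = x^4 - 4*x^3 + 5*x - 2.
∫_{-1}^{1} of each monomial x^k gives [2/(k+1) if k even, 0 if k odd]. Integrating term-by-term (or equivalently evaluating the antiderivative F(x) = x^5/5 - x^4 + 5*x^2/2 - 2*x at the endpoints):
  F(1) − F(−1) = -3/10 − (33/10) = -18/5.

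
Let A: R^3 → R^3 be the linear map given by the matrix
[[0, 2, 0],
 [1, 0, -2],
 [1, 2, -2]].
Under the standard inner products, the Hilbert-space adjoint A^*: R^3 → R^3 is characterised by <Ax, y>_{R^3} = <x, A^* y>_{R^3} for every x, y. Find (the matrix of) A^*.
A^* = A^T =
[[0, 1, 1],
 [2, 0, 2],
 [0, -2, -2]]

For real matrices with standard dot products, the defining identity <Ax, y> = <x, A^* y> gives (Ax)^T y = x^T (A^*) y, i.e. x^T A^T y = x^T (A^*) y. Since this holds for all x, y, we must have A^* = A^T. Therefore
A^* =
[[0, 1, 1],
 [2, 0, 2],
 [0, -2, -2]].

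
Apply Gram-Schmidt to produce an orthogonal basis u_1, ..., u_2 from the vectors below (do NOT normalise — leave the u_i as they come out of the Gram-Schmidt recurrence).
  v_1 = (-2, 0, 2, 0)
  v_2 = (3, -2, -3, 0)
Orthogonal basis:
  u_1 = (-2, 0, 2, 0)
  u_2 = (0, -2, 0, 0)

Apply the Gram-Schmidt recurrence
  u_1 = v_1
  u_i = v_i − Σ_{j<i} ((v_i · u_j) / (u_j · u_j)) · u_j.

Step by step this gives:
  u_1 = (-2, 0, 2, 0)
  u_2 = (0, -2, 0, 0)

Orthogonality check:
  u_2 · u_1 = 0 (should be 0)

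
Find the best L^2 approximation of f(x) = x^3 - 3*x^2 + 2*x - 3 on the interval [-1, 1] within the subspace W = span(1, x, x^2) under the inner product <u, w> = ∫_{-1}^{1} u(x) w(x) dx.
g(x) = -3*x^2 + 13*x/5 - 3

The best approximation g ∈ W is the orthogonal projection of f onto W. Writing g = a_0 + a_1 x + a_2 x^2, the coefficients solve the normal equations G · a = b where
  G_{ij} = <φ_i, φ_j> and b_i = <f, φ_i>, with φ_0 = 1, φ_1 = x, φ_2 = x^2.
G =
  [2, 0, 2/3]
  [0, 2/3, 0]
  [2/3, 0, 2/5],
b = (-8, 26/15, -16/5).
Solving gives a_0 = -3, a_1 = 13/5, a_2 = -3, so
  g(x) = -3*x^2 + 13*x/5 - 3.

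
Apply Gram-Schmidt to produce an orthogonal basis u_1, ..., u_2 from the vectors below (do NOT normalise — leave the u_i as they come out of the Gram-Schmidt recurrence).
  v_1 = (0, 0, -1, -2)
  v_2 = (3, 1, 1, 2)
Orthogonal basis:
  u_1 = (0, 0, -1, -2)
  u_2 = (3, 1, 0, 0)

Apply the Gram-Schmidt recurrence
  u_1 = v_1
  u_i = v_i − Σ_{j<i} ((v_i · u_j) / (u_j · u_j)) · u_j.

Step by step this gives:
  u_1 = (0, 0, -1, -2)
  u_2 = (3, 1, 0, 0)

Orthogonality check:
  u_2 · u_1 = 0 (should be 0)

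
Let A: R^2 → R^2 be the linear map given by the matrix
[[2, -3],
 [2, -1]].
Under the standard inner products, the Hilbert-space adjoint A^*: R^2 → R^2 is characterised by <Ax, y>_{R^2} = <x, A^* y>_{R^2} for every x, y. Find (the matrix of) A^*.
A^* = A^T =
[[2, 2],
 [-3, -1]]

For real matrices with standard dot products, the defining identity <Ax, y> = <x, A^* y> gives (Ax)^T y = x^T (A^*) y, i.e. x^T A^T y = x^T (A^*) y. Since this holds for all x, y, we must have A^* = A^T. Therefore
A^* =
[[2, 2],
 [-3, -1]].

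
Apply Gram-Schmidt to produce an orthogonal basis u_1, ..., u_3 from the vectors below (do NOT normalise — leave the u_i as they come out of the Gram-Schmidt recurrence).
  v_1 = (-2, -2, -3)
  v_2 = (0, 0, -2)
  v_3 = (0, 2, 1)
Orthogonal basis:
  u_1 = (-2, -2, -3)
  u_2 = (12/17, 12/17, -16/17)
  u_3 = (-1, 1, 0)

Apply the Gram-Schmidt recurrence
  u_1 = v_1
  u_i = v_i − Σ_{j<i} ((v_i · u_j) / (u_j · u_j)) · u_j.

Step by step this gives:
  u_1 = (-2, -2, -3)
  u_2 = (12/17, 12/17, -16/17)
  u_3 = (-1, 1, 0)

Orthogonality check:
  u_2 · u_1 = 0 (should be 0)
  u_3 · u_1 = 0 (should be 0)
  u_3 · u_2 = 0 (should be 0)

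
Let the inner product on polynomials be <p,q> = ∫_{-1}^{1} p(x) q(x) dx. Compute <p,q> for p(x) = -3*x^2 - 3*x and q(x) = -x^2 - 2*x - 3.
<p,q> = 56/5

Expand the product: p(x)·q(x) = 3*x^4 + 9*x^3 + 15*x^2 + 9*x.
∫_{-1}^{1} of each monomial x^k gives [2/(k+1) if k even, 0 if k odd]. Integrating term-by-term (or equivalently evaluating the antiderivative F(x) = 3*x^5/5 + 9*x^4/4 + 5*x^3 + 9*x^2/2 at the endpoints):
  F(1) − F(−1) = 247/20 − (23/20) = 56/5.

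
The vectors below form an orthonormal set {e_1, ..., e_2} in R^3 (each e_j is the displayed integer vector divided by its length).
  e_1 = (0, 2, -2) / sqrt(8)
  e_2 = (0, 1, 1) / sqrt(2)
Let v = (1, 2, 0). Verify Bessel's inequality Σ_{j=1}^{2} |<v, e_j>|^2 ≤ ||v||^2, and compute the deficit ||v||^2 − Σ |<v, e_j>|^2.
Σ |<v, e_j>|^2 = 4; ||v||^2 = 5; deficit = 1

Write each e_j = u_j / sqrt(<u_j, u_j>) where u_j is the displayed integer vector. Then <v, e_j> = <v, u_j> / sqrt(<u_j, u_j>), so |<v, e_j>|^2 = <v, u_j>^2 / <u_j, u_j>.
Coefficients: <v, e_1> = 4/sqrt(8), <v, e_2> = 2/sqrt(2).
Square and sum: Σ |<v, e_j>|^2 = 4.
Compute ||v||^2 = v·v = 5.
Deficit = 5 − 4 = 1 ≥ 0, confirming Bessel's inequality. (The deficit equals ||v − Σ <v,e_j> e_j||^2, the squared distance from v to span{e_j}.)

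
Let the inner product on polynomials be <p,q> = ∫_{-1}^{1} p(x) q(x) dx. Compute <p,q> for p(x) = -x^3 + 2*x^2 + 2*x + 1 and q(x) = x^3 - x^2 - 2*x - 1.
<p,q> = -646/105

Expand the product: p(x)·q(x) = -x^6 + 3*x^5 + 2*x^4 - 4*x^3 - 7*x^2 - 4*x - 1.
∫_{-1}^{1} of each monomial x^k gives [2/(k+1) if k even, 0 if k odd]. Integrating term-by-term (or equivalently evaluating the antiderivative F(x) = -x^7/7 + x^6/2 + 2*x^5/5 - x^4 - 7*x^3/3 - 2*x^2 - x at the endpoints):
  F(1) − F(−1) = -1171/210 − (121/210) = -646/105.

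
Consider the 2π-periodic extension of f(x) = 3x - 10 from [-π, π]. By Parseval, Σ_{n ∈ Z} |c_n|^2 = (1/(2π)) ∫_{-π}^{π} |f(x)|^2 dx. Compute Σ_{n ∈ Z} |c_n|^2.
Σ |c_n|^2 = 3π^2 + 100

Expand and integrate term by term over [-π, π]:
  ∫ (3x)^2 dx = 9·(2π^3/3); ∫ 2·3·(-10)·x dx = 0 (odd integrand); ∫ (-10)^2 dx = 100·2π.
So (1/(2π)) ∫_{-π}^{π} (3x - 10)^2 dx = 9π^2/3 + 100 = 3π^2 + 100.
Parseval ⇒ Σ |c_n|^2 = 3π^2 + 100.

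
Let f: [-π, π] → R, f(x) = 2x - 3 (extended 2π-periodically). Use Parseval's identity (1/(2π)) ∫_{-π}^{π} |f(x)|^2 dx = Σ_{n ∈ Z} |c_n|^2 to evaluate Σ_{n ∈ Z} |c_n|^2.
Σ |c_n|^2 = 4π^2/3 + 9

Expand and integrate term by term over [-π, π]:
  ∫ (2x)^2 dx = 4·(2π^3/3); ∫ 2·2·(-3)·x dx = 0 (odd integrand); ∫ (-3)^2 dx = 9·2π.
So (1/(2π)) ∫_{-π}^{π} (2x - 3)^2 dx = 4π^2/3 + 9 = 4π^2/3 + 9.
Parseval ⇒ Σ |c_n|^2 = 4π^2/3 + 9.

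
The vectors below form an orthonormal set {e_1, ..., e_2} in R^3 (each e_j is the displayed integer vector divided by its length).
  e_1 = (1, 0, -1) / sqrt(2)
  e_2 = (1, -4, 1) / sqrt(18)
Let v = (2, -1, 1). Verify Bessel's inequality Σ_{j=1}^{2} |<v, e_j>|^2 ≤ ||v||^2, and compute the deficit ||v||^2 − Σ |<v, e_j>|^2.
Σ |<v, e_j>|^2 = 29/9; ||v||^2 = 6; deficit = 25/9

Write each e_j = u_j / sqrt(<u_j, u_j>) where u_j is the displayed integer vector. Then <v, e_j> = <v, u_j> / sqrt(<u_j, u_j>), so |<v, e_j>|^2 = <v, u_j>^2 / <u_j, u_j>.
Coefficients: <v, e_1> = 1/sqrt(2), <v, e_2> = 7/sqrt(18).
Square and sum: Σ |<v, e_j>|^2 = 29/9.
Compute ||v||^2 = v·v = 6.
Deficit = 6 − 29/9 = 25/9 ≥ 0, confirming Bessel's inequality. (The deficit equals ||v − Σ <v,e_j> e_j||^2, the squared distance from v to span{e_j}.)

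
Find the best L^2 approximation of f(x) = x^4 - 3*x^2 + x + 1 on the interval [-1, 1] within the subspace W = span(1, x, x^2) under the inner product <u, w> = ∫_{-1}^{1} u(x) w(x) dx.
g(x) = -15*x^2/7 + x + 32/35

The best approximation g ∈ W is the orthogonal projection of f onto W. Writing g = a_0 + a_1 x + a_2 x^2, the coefficients solve the normal equations G · a = b where
  G_{ij} = <φ_i, φ_j> and b_i = <f, φ_i>, with φ_0 = 1, φ_1 = x, φ_2 = x^2.
G =
  [2, 0, 2/3]
  [0, 2/3, 0]
  [2/3, 0, 2/5],
b = (2/5, 2/3, -26/105).
Solving gives a_0 = 32/35, a_1 = 1, a_2 = -15/7, so
  g(x) = -15*x^2/7 + x + 32/35.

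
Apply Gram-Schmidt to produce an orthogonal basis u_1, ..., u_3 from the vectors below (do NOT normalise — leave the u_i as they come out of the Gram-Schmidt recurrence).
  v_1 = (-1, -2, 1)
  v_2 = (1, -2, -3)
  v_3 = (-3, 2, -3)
Orthogonal basis:
  u_1 = (-1, -2, 1)
  u_2 = (1, -2, -3)
  u_3 = (-80/21, 20/21, -40/21)

Apply the Gram-Schmidt recurrence
  u_1 = v_1
  u_i = v_i − Σ_{j<i} ((v_i · u_j) / (u_j · u_j)) · u_j.

Step by step this gives:
  u_1 = (-1, -2, 1)
  u_2 = (1, -2, -3)
  u_3 = (-80/21, 20/21, -40/21)

Orthogonality check:
  u_2 · u_1 = 0 (should be 0)
  u_3 · u_1 = 0 (should be 0)
  u_3 · u_2 = 0 (should be 0)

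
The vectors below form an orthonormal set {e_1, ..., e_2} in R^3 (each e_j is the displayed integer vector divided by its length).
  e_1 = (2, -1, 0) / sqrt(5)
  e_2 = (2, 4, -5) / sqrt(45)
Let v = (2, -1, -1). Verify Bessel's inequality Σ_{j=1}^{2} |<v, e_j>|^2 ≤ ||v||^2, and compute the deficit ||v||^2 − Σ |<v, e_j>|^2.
Σ |<v, e_j>|^2 = 50/9; ||v||^2 = 6; deficit = 4/9

Write each e_j = u_j / sqrt(<u_j, u_j>) where u_j is the displayed integer vector. Then <v, e_j> = <v, u_j> / sqrt(<u_j, u_j>), so |<v, e_j>|^2 = <v, u_j>^2 / <u_j, u_j>.
Coefficients: <v, e_1> = 5/sqrt(5), <v, e_2> = 5/sqrt(45).
Square and sum: Σ |<v, e_j>|^2 = 50/9.
Compute ||v||^2 = v·v = 6.
Deficit = 6 − 50/9 = 4/9 ≥ 0, confirming Bessel's inequality. (The deficit equals ||v − Σ <v,e_j> e_j||^2, the squared distance from v to span{e_j}.)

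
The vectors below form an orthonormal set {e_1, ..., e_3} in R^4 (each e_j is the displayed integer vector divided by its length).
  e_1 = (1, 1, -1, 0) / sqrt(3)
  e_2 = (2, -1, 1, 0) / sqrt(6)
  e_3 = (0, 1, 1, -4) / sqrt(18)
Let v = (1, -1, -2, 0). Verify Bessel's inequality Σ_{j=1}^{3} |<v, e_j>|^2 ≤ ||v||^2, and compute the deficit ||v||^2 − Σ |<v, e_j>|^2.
Σ |<v, e_j>|^2 = 2; ||v||^2 = 6; deficit = 4

Write each e_j = u_j / sqrt(<u_j, u_j>) where u_j is the displayed integer vector. Then <v, e_j> = <v, u_j> / sqrt(<u_j, u_j>), so |<v, e_j>|^2 = <v, u_j>^2 / <u_j, u_j>.
Coefficients: <v, e_1> = 2/sqrt(3), <v, e_2> = 1/sqrt(6), <v, e_3> = -3/sqrt(18).
Square and sum: Σ |<v, e_j>|^2 = 2.
Compute ||v||^2 = v·v = 6.
Deficit = 6 − 2 = 4 ≥ 0, confirming Bessel's inequality. (The deficit equals ||v − Σ <v,e_j> e_j||^2, the squared distance from v to span{e_j}.)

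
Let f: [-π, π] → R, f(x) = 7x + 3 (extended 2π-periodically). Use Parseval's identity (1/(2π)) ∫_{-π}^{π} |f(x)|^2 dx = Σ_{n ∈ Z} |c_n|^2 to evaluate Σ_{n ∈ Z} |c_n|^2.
Σ |c_n|^2 = 49π^2/3 + 9

Expand and integrate term by term over [-π, π]:
  ∫ (7x)^2 dx = 49·(2π^3/3); ∫ 2·7·(3)·x dx = 0 (odd integrand); ∫ 3^2 dx = 9·2π.
So (1/(2π)) ∫_{-π}^{π} (7x + 3)^2 dx = 49π^2/3 + 9 = 49π^2/3 + 9.
Parseval ⇒ Σ |c_n|^2 = 49π^2/3 + 9.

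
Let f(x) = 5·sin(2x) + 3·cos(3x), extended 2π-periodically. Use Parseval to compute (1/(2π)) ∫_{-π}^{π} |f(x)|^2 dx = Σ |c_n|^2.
Σ |c_n|^2 = 17

Expand |f|^2 and use orthogonality of {sin(nx), cos(mx)} on [-π, π]:
  ∫_{-π}^{π} sin(nx)^2 dx = π, ∫ cos(mx)^2 dx = π, and cross terms integrate to 0.
So ∫_{-π}^{π} f(x)^2 dx = 5^2 · π + 3^2 · π = (25 + 9)π.
Divide by 2π: (25 + 9)/2 = 17.
By Parseval, this equals Σ |c_n|^2.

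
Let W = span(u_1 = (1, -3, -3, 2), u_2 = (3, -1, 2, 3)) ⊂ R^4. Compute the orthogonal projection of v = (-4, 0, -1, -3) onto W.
proj_W(v) = (-1484/493, 556/493, -905/493, -1507/493)

Set up U = [u_1 | ... | u_2] ∈ R^(4×2). The projector onto W = col(U) is P = U (U^T U)^(-1) U^T.
Compute U^T U =
  [23, 6]
  [6, 23],
and U^T v = (-7, -23).
Solve U^T U · c = U^T v for the coefficients: c = (-23/493, -487/493). The projection is proj_W(v) = U c.
Check: (v - proj_W(v)) · u_1 = 0  (should be 0).
Check: (v - proj_W(v)) · u_2 = 0  (should be 0).
Result: proj_W(v) = (-1484/493, 556/493, -905/493, -1507/493).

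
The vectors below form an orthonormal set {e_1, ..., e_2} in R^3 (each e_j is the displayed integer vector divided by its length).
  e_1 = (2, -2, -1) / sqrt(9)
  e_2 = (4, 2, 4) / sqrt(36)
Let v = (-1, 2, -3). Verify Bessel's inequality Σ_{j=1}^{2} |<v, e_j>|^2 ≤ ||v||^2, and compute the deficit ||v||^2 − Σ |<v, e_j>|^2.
Σ |<v, e_j>|^2 = 5; ||v||^2 = 14; deficit = 9

Write each e_j = u_j / sqrt(<u_j, u_j>) where u_j is the displayed integer vector. Then <v, e_j> = <v, u_j> / sqrt(<u_j, u_j>), so |<v, e_j>|^2 = <v, u_j>^2 / <u_j, u_j>.
Coefficients: <v, e_1> = -3/sqrt(9), <v, e_2> = -12/sqrt(36).
Square and sum: Σ |<v, e_j>|^2 = 5.
Compute ||v||^2 = v·v = 14.
Deficit = 14 − 5 = 9 ≥ 0, confirming Bessel's inequality. (The deficit equals ||v − Σ <v,e_j> e_j||^2, the squared distance from v to span{e_j}.)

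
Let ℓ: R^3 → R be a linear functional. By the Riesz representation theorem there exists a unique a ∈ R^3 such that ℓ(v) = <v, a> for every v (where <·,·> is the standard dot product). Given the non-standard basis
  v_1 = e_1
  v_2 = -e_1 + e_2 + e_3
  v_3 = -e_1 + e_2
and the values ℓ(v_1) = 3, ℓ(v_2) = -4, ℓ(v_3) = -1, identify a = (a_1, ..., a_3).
a = (3, 2, -3)

Write a = (a_1, ..., a_3) in the standard basis. For each basis vector v_i, ℓ(v_i) = <v_i, a> is a linear equation in the a_j's. Collect the n equations into a matrix system V a = ℓ, where row i of V is v_i (expressed in the standard basis). Since V is invertible (lower-triangular with 1s on the diagonal, up to permutation), solve by back-substitution:
  V =
[[1, 0, 0],
 [-1, 1, 1],
 [-1, 1, 0]]
  V a = (3, -4, -1)
Solving gives a = (3, 2, -3).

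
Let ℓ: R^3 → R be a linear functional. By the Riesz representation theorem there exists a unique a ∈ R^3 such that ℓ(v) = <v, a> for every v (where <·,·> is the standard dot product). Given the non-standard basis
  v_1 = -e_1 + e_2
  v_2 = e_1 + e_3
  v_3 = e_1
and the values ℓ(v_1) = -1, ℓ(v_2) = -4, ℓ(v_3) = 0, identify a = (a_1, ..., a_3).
a = (0, -1, -4)

Write a = (a_1, ..., a_3) in the standard basis. For each basis vector v_i, ℓ(v_i) = <v_i, a> is a linear equation in the a_j's. Collect the n equations into a matrix system V a = ℓ, where row i of V is v_i (expressed in the standard basis). Since V is invertible (lower-triangular with 1s on the diagonal, up to permutation), solve by back-substitution:
  V =
[[-1, 1, 0],
 [1, 0, 1],
 [1, 0, 0]]
  V a = (-1, -4, 0)
Solving gives a = (0, -1, -4).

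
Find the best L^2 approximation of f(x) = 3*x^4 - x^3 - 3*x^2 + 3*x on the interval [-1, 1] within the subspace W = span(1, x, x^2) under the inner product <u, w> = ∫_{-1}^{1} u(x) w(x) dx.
g(x) = -3*x^2/7 + 12*x/5 - 9/35

The best approximation g ∈ W is the orthogonal projection of f onto W. Writing g = a_0 + a_1 x + a_2 x^2, the coefficients solve the normal equations G · a = b where
  G_{ij} = <φ_i, φ_j> and b_i = <f, φ_i>, with φ_0 = 1, φ_1 = x, φ_2 = x^2.
G =
  [2, 0, 2/3]
  [0, 2/3, 0]
  [2/3, 0, 2/5],
b = (-4/5, 8/5, -12/35).
Solving gives a_0 = -9/35, a_1 = 12/5, a_2 = -3/7, so
  g(x) = -3*x^2/7 + 12*x/5 - 9/35.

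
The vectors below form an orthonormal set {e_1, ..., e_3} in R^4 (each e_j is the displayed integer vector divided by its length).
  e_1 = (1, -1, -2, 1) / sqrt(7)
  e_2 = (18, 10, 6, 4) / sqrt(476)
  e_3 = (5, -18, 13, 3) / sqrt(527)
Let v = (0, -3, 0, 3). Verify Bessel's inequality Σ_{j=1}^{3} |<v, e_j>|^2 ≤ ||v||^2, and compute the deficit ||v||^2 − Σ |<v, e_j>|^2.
Σ |<v, e_j>|^2 = 414/31; ||v||^2 = 18; deficit = 144/31

Write each e_j = u_j / sqrt(<u_j, u_j>) where u_j is the displayed integer vector. Then <v, e_j> = <v, u_j> / sqrt(<u_j, u_j>), so |<v, e_j>|^2 = <v, u_j>^2 / <u_j, u_j>.
Coefficients: <v, e_1> = 6/sqrt(7), <v, e_2> = -18/sqrt(476), <v, e_3> = 63/sqrt(527).
Square and sum: Σ |<v, e_j>|^2 = 414/31.
Compute ||v||^2 = v·v = 18.
Deficit = 18 − 414/31 = 144/31 ≥ 0, confirming Bessel's inequality. (The deficit equals ||v − Σ <v,e_j> e_j||^2, the squared distance from v to span{e_j}.)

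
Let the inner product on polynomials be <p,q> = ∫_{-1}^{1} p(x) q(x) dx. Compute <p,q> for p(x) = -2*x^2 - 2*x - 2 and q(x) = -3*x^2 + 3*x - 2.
<p,q> = 196/15

Expand the product: p(x)·q(x) = 6*x^4 + 4*x^2 - 2*x + 4.
∫_{-1}^{1} of each monomial x^k gives [2/(k+1) if k even, 0 if k odd]. Integrating term-by-term (or equivalently evaluating the antiderivative F(x) = 6*x^5/5 + 4*x^3/3 - x^2 + 4*x at the endpoints):
  F(1) − F(−1) = 83/15 − (-113/15) = 196/15.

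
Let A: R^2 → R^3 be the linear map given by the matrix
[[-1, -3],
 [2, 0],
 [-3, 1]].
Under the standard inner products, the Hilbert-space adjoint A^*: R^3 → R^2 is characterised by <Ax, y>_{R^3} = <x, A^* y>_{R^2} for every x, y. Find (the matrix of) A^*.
A^* = A^T =
[[-1, 2, -3],
 [-3, 0, 1]]

For real matrices with standard dot products, the defining identity <Ax, y> = <x, A^* y> gives (Ax)^T y = x^T (A^*) y, i.e. x^T A^T y = x^T (A^*) y. Since this holds for all x, y, we must have A^* = A^T. Therefore
A^* =
[[-1, 2, -3],
 [-3, 0, 1]].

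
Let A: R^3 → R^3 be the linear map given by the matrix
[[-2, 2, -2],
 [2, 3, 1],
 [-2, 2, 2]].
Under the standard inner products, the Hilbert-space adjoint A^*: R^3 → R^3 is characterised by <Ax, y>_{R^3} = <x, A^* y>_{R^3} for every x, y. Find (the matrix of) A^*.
A^* = A^T =
[[-2, 2, -2],
 [2, 3, 2],
 [-2, 1, 2]]

For real matrices with standard dot products, the defining identity <Ax, y> = <x, A^* y> gives (Ax)^T y = x^T (A^*) y, i.e. x^T A^T y = x^T (A^*) y. Since this holds for all x, y, we must have A^* = A^T. Therefore
A^* =
[[-2, 2, -2],
 [2, 3, 2],
 [-2, 1, 2]].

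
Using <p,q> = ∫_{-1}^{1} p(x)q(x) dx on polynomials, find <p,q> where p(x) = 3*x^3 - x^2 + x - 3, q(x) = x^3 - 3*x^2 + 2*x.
<p,q> = 256/21

Expand the product: p(x)·q(x) = 3*x^6 - 10*x^5 + 10*x^4 - 8*x^3 + 11*x^2 - 6*x.
∫_{-1}^{1} of each monomial x^k gives [2/(k+1) if k even, 0 if k odd]. Integrating term-by-term (or equivalently evaluating the antiderivative F(x) = 3*x^7/7 - 5*x^6/3 + 2*x^5 - 2*x^4 + 11*x^3/3 - 3*x^2 at the endpoints):
  F(1) − F(−1) = -4/7 − (-268/21) = 256/21.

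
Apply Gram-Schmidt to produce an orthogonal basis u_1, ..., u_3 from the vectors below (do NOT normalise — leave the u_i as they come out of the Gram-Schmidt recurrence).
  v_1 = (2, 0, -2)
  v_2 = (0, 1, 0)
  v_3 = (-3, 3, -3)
Orthogonal basis:
  u_1 = (2, 0, -2)
  u_2 = (0, 1, 0)
  u_3 = (-3, 0, -3)

Apply the Gram-Schmidt recurrence
  u_1 = v_1
  u_i = v_i − Σ_{j<i} ((v_i · u_j) / (u_j · u_j)) · u_j.

Step by step this gives:
  u_1 = (2, 0, -2)
  u_2 = (0, 1, 0)
  u_3 = (-3, 0, -3)

Orthogonality check:
  u_2 · u_1 = 0 (should be 0)
  u_3 · u_1 = 0 (should be 0)
  u_3 · u_2 = 0 (should be 0)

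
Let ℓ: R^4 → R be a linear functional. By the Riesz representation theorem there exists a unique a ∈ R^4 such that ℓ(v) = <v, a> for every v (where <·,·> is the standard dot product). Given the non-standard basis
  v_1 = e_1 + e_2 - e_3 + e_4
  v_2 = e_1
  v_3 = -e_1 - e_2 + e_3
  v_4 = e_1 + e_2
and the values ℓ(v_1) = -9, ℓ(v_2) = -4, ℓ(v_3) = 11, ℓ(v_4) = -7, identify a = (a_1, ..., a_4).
a = (-4, -3, 4, 2)

Write a = (a_1, ..., a_4) in the standard basis. For each basis vector v_i, ℓ(v_i) = <v_i, a> is a linear equation in the a_j's. Collect the n equations into a matrix system V a = ℓ, where row i of V is v_i (expressed in the standard basis). Since V is invertible (lower-triangular with 1s on the diagonal, up to permutation), solve by back-substitution:
  V =
[[1, 1, -1, 1],
 [1, 0, 0, 0],
 [-1, -1, 1, 0],
 [1, 1, 0, 0]]
  V a = (-9, -4, 11, -7)
Solving gives a = (-4, -3, 4, 2).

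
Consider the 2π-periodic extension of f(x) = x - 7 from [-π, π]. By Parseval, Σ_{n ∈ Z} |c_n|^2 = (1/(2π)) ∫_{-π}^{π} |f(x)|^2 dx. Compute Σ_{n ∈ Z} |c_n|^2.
Σ |c_n|^2 = π^2/3 + 49

Expand and integrate term by term over [-π, π]:
  ∫ (x)^2 dx = 1·(2π^3/3); ∫ 2·1·(-7)·x dx = 0 (odd integrand); ∫ (-7)^2 dx = 49·2π.
So (1/(2π)) ∫_{-π}^{π} (x - 7)^2 dx = 1π^2/3 + 49 = π^2/3 + 49.
Parseval ⇒ Σ |c_n|^2 = π^2/3 + 49.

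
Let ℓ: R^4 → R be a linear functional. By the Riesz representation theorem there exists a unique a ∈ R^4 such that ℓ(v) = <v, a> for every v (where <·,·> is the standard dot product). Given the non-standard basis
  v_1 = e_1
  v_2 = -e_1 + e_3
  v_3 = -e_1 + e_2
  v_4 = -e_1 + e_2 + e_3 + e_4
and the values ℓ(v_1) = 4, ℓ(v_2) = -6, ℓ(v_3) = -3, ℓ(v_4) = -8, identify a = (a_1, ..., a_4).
a = (4, 1, -2, -3)

Write a = (a_1, ..., a_4) in the standard basis. For each basis vector v_i, ℓ(v_i) = <v_i, a> is a linear equation in the a_j's. Collect the n equations into a matrix system V a = ℓ, where row i of V is v_i (expressed in the standard basis). Since V is invertible (lower-triangular with 1s on the diagonal, up to permutation), solve by back-substitution:
  V =
[[1, 0, 0, 0],
 [-1, 0, 1, 0],
 [-1, 1, 0, 0],
 [-1, 1, 1, 1]]
  V a = (4, -6, -3, -8)
Solving gives a = (4, 1, -2, -3).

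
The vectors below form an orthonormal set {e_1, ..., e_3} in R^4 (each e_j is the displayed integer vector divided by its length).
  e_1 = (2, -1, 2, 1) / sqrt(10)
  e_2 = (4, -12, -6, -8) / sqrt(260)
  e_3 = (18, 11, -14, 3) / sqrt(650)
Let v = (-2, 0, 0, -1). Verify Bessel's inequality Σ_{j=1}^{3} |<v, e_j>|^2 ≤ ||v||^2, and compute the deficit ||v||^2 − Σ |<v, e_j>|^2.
Σ |<v, e_j>|^2 = 121/25; ||v||^2 = 5; deficit = 4/25

Write each e_j = u_j / sqrt(<u_j, u_j>) where u_j is the displayed integer vector. Then <v, e_j> = <v, u_j> / sqrt(<u_j, u_j>), so |<v, e_j>|^2 = <v, u_j>^2 / <u_j, u_j>.
Coefficients: <v, e_1> = -5/sqrt(10), <v, e_2> = 0/sqrt(260), <v, e_3> = -39/sqrt(650).
Square and sum: Σ |<v, e_j>|^2 = 121/25.
Compute ||v||^2 = v·v = 5.
Deficit = 5 − 121/25 = 4/25 ≥ 0, confirming Bessel's inequality. (The deficit equals ||v − Σ <v,e_j> e_j||^2, the squared distance from v to span{e_j}.)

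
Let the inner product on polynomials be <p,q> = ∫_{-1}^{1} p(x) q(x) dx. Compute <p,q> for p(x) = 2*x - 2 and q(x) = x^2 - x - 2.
<p,q> = 16/3

Expand the product: p(x)·q(x) = 2*x^3 - 4*x^2 - 2*x + 4.
∫_{-1}^{1} of each monomial x^k gives [2/(k+1) if k even, 0 if k odd]. Integrating term-by-term (or equivalently evaluating the antiderivative F(x) = x^4/2 - 4*x^3/3 - x^2 + 4*x at the endpoints):
  F(1) − F(−1) = 13/6 − (-19/6) = 16/3.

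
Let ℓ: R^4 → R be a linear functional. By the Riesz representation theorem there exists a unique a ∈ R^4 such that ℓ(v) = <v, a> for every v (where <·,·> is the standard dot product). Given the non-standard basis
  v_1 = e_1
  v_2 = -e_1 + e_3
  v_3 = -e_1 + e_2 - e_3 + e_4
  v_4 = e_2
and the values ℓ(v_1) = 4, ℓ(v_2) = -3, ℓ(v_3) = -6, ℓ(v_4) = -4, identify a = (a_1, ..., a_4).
a = (4, -4, 1, 3)

Write a = (a_1, ..., a_4) in the standard basis. For each basis vector v_i, ℓ(v_i) = <v_i, a> is a linear equation in the a_j's. Collect the n equations into a matrix system V a = ℓ, where row i of V is v_i (expressed in the standard basis). Since V is invertible (lower-triangular with 1s on the diagonal, up to permutation), solve by back-substitution:
  V =
[[1, 0, 0, 0],
 [-1, 0, 1, 0],
 [-1, 1, -1, 1],
 [0, 1, 0, 0]]
  V a = (4, -3, -6, -4)
Solving gives a = (4, -4, 1, 3).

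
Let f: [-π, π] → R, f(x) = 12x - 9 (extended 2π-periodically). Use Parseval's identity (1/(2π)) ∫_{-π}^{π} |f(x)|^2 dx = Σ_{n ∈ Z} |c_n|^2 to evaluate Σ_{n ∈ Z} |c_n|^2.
Σ |c_n|^2 = 48π^2 + 81

Expand and integrate term by term over [-π, π]:
  ∫ (12x)^2 dx = 144·(2π^3/3); ∫ 2·12·(-9)·x dx = 0 (odd integrand); ∫ (-9)^2 dx = 81·2π.
So (1/(2π)) ∫_{-π}^{π} (12x - 9)^2 dx = 144π^2/3 + 81 = 48π^2 + 81.
Parseval ⇒ Σ |c_n|^2 = 48π^2 + 81.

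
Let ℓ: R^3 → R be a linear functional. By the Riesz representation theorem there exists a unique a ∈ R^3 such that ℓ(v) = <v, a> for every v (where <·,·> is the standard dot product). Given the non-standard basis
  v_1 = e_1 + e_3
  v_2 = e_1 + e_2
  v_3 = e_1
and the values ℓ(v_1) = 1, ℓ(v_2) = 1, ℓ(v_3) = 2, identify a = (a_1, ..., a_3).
a = (2, -1, -1)

Write a = (a_1, ..., a_3) in the standard basis. For each basis vector v_i, ℓ(v_i) = <v_i, a> is a linear equation in the a_j's. Collect the n equations into a matrix system V a = ℓ, where row i of V is v_i (expressed in the standard basis). Since V is invertible (lower-triangular with 1s on the diagonal, up to permutation), solve by back-substitution:
  V =
[[1, 0, 1],
 [1, 1, 0],
 [1, 0, 0]]
  V a = (1, 1, 2)
Solving gives a = (2, -1, -1).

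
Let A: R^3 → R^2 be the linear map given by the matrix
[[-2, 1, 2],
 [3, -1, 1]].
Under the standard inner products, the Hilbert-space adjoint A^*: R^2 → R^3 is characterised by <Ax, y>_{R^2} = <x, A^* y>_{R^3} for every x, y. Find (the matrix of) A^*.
A^* = A^T =
[[-2, 3],
 [1, -1],
 [2, 1]]

For real matrices with standard dot products, the defining identity <Ax, y> = <x, A^* y> gives (Ax)^T y = x^T (A^*) y, i.e. x^T A^T y = x^T (A^*) y. Since this holds for all x, y, we must have A^* = A^T. Therefore
A^* =
[[-2, 3],
 [1, -1],
 [2, 1]].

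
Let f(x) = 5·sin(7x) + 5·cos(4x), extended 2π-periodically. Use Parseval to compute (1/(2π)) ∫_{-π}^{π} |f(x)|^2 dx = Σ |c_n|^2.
Σ |c_n|^2 = 25

Expand |f|^2 and use orthogonality of {sin(nx), cos(mx)} on [-π, π]:
  ∫_{-π}^{π} sin(nx)^2 dx = π, ∫ cos(mx)^2 dx = π, and cross terms integrate to 0.
So ∫_{-π}^{π} f(x)^2 dx = 5^2 · π + 5^2 · π = (25 + 25)π.
Divide by 2π: (25 + 25)/2 = 25.
By Parseval, this equals Σ |c_n|^2.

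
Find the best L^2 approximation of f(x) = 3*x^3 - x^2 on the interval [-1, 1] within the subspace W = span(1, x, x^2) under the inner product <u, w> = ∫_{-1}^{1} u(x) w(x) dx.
g(x) = -x^2 + 9*x/5

The best approximation g ∈ W is the orthogonal projection of f onto W. Writing g = a_0 + a_1 x + a_2 x^2, the coefficients solve the normal equations G · a = b where
  G_{ij} = <φ_i, φ_j> and b_i = <f, φ_i>, with φ_0 = 1, φ_1 = x, φ_2 = x^2.
G =
  [2, 0, 2/3]
  [0, 2/3, 0]
  [2/3, 0, 2/5],
b = (-2/3, 6/5, -2/5).
Solving gives a_0 = 0, a_1 = 9/5, a_2 = -1, so
  g(x) = -x^2 + 9*x/5.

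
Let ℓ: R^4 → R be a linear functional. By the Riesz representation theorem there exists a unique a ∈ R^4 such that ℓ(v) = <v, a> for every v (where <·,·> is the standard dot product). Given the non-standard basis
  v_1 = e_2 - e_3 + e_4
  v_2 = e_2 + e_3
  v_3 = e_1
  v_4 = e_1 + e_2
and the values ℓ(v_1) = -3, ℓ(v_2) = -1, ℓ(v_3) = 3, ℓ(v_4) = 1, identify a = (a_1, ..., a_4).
a = (3, -2, 1, 0)

Write a = (a_1, ..., a_4) in the standard basis. For each basis vector v_i, ℓ(v_i) = <v_i, a> is a linear equation in the a_j's. Collect the n equations into a matrix system V a = ℓ, where row i of V is v_i (expressed in the standard basis). Since V is invertible (lower-triangular with 1s on the diagonal, up to permutation), solve by back-substitution:
  V =
[[0, 1, -1, 1],
 [0, 1, 1, 0],
 [1, 0, 0, 0],
 [1, 1, 0, 0]]
  V a = (-3, -1, 3, 1)
Solving gives a = (3, -2, 1, 0).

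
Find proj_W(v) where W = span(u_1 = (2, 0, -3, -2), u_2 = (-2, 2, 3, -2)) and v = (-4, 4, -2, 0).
proj_W(v) = (-52/69, 76/69, 26/23, -100/69)

Set up U = [u_1 | ... | u_2] ∈ R^(4×2). The projector onto W = col(U) is P = U (U^T U)^(-1) U^T.
Compute U^T U =
  [17, -9]
  [-9, 21],
and U^T v = (-2, 10).
Solve U^T U · c = U^T v for the coefficients: c = (4/23, 38/69). The projection is proj_W(v) = U c.
Check: (v - proj_W(v)) · u_1 = 0  (should be 0).
Check: (v - proj_W(v)) · u_2 = 0  (should be 0).
Result: proj_W(v) = (-52/69, 76/69, 26/23, -100/69).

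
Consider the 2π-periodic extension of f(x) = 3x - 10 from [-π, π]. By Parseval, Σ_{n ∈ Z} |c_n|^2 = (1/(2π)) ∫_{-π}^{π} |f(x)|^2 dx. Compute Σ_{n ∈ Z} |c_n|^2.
Σ |c_n|^2 = 3π^2 + 100

Expand and integrate term by term over [-π, π]:
  ∫ (3x)^2 dx = 9·(2π^3/3); ∫ 2·3·(-10)·x dx = 0 (odd integrand); ∫ (-10)^2 dx = 100·2π.
So (1/(2π)) ∫_{-π}^{π} (3x - 10)^2 dx = 9π^2/3 + 100 = 3π^2 + 100.
Parseval ⇒ Σ |c_n|^2 = 3π^2 + 100.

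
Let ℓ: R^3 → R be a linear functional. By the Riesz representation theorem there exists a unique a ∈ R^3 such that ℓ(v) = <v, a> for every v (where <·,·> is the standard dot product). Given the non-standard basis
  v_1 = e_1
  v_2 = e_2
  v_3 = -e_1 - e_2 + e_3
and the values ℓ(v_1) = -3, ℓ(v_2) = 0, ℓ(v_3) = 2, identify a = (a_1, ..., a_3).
a = (-3, 0, -1)

Write a = (a_1, ..., a_3) in the standard basis. For each basis vector v_i, ℓ(v_i) = <v_i, a> is a linear equation in the a_j's. Collect the n equations into a matrix system V a = ℓ, where row i of V is v_i (expressed in the standard basis). Since V is invertible (lower-triangular with 1s on the diagonal, up to permutation), solve by back-substitution:
  V =
[[1, 0, 0],
 [0, 1, 0],
 [-1, -1, 1]]
  V a = (-3, 0, 2)
Solving gives a = (-3, 0, -1).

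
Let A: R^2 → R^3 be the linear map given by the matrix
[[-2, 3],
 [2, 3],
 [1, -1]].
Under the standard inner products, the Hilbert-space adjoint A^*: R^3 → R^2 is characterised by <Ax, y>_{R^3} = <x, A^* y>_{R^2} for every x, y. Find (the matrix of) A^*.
A^* = A^T =
[[-2, 2, 1],
 [3, 3, -1]]

For real matrices with standard dot products, the defining identity <Ax, y> = <x, A^* y> gives (Ax)^T y = x^T (A^*) y, i.e. x^T A^T y = x^T (A^*) y. Since this holds for all x, y, we must have A^* = A^T. Therefore
A^* =
[[-2, 2, 1],
 [3, 3, -1]].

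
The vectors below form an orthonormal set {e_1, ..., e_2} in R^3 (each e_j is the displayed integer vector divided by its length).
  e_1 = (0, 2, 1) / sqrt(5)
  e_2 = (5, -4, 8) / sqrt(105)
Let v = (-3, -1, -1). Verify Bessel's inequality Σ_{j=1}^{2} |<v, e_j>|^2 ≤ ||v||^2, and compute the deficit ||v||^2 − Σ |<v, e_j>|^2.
Σ |<v, e_j>|^2 = 110/21; ||v||^2 = 11; deficit = 121/21

Write each e_j = u_j / sqrt(<u_j, u_j>) where u_j is the displayed integer vector. Then <v, e_j> = <v, u_j> / sqrt(<u_j, u_j>), so |<v, e_j>|^2 = <v, u_j>^2 / <u_j, u_j>.
Coefficients: <v, e_1> = -3/sqrt(5), <v, e_2> = -19/sqrt(105).
Square and sum: Σ |<v, e_j>|^2 = 110/21.
Compute ||v||^2 = v·v = 11.
Deficit = 11 − 110/21 = 121/21 ≥ 0, confirming Bessel's inequality. (The deficit equals ||v − Σ <v,e_j> e_j||^2, the squared distance from v to span{e_j}.)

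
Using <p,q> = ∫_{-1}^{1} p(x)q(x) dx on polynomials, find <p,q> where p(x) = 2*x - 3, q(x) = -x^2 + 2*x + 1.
<p,q> = -4/3

Expand the product: p(x)·q(x) = -2*x^3 + 7*x^2 - 4*x - 3.
∫_{-1}^{1} of each monomial x^k gives [2/(k+1) if k even, 0 if k odd]. Integrating term-by-term (or equivalently evaluating the antiderivative F(x) = -x^4/2 + 7*x^3/3 - 2*x^2 - 3*x at the endpoints):
  F(1) − F(−1) = -19/6 − (-11/6) = -4/3.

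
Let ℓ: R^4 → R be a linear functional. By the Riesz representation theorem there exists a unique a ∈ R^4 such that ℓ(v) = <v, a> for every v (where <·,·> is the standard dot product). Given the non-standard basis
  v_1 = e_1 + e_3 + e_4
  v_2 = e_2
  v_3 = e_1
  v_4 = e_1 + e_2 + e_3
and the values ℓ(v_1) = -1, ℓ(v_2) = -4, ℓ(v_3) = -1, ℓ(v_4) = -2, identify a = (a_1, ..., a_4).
a = (-1, -4, 3, -3)

Write a = (a_1, ..., a_4) in the standard basis. For each basis vector v_i, ℓ(v_i) = <v_i, a> is a linear equation in the a_j's. Collect the n equations into a matrix system V a = ℓ, where row i of V is v_i (expressed in the standard basis). Since V is invertible (lower-triangular with 1s on the diagonal, up to permutation), solve by back-substitution:
  V =
[[1, 0, 1, 1],
 [0, 1, 0, 0],
 [1, 0, 0, 0],
 [1, 1, 1, 0]]
  V a = (-1, -4, -1, -2)
Solving gives a = (-1, -4, 3, -3).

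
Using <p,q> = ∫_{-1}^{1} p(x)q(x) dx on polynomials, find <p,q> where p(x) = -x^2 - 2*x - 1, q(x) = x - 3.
<p,q> = 20/3

Expand the product: p(x)·q(x) = -x^3 + x^2 + 5*x + 3.
∫_{-1}^{1} of each monomial x^k gives [2/(k+1) if k even, 0 if k odd]. Integrating term-by-term (or equivalently evaluating the antiderivative F(x) = -x^4/4 + x^3/3 + 5*x^2/2 + 3*x at the endpoints):
  F(1) − F(−1) = 67/12 − (-13/12) = 20/3.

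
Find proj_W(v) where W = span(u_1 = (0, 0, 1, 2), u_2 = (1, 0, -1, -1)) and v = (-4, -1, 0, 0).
proj_W(v) = (-10/3, 0, 4/3, -2/3)

Set up U = [u_1 | ... | u_2] ∈ R^(4×2). The projector onto W = col(U) is P = U (U^T U)^(-1) U^T.
Compute U^T U =
  [5, -3]
  [-3, 3],
and U^T v = (0, -4).
Solve U^T U · c = U^T v for the coefficients: c = (-2, -10/3). The projection is proj_W(v) = U c.
Check: (v - proj_W(v)) · u_1 = 0  (should be 0).
Check: (v - proj_W(v)) · u_2 = 0  (should be 0).
Result: proj_W(v) = (-10/3, 0, 4/3, -2/3).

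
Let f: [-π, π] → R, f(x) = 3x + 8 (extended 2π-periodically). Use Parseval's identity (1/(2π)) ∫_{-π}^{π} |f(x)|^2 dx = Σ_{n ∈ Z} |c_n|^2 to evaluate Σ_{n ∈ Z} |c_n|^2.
Σ |c_n|^2 = 3π^2 + 64

Expand and integrate term by term over [-π, π]:
  ∫ (3x)^2 dx = 9·(2π^3/3); ∫ 2·3·(8)·x dx = 0 (odd integrand); ∫ 8^2 dx = 64·2π.
So (1/(2π)) ∫_{-π}^{π} (3x + 8)^2 dx = 9π^2/3 + 64 = 3π^2 + 64.
Parseval ⇒ Σ |c_n|^2 = 3π^2 + 64.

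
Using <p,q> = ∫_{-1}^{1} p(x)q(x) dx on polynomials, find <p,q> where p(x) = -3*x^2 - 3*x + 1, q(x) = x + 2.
<p,q> = -2

Expand the product: p(x)·q(x) = -3*x^3 - 9*x^2 - 5*x + 2.
∫_{-1}^{1} of each monomial x^k gives [2/(k+1) if k even, 0 if k odd]. Integrating term-by-term (or equivalently evaluating the antiderivative F(x) = -3*x^4/4 - 3*x^3 - 5*x^2/2 + 2*x at the endpoints):
  F(1) − F(−1) = -17/4 − (-9/4) = -2.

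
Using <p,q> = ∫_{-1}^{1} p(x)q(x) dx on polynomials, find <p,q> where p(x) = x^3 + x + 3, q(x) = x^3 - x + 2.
<p,q> = 244/21

Expand the product: p(x)·q(x) = x^6 + 5*x^3 - x^2 - x + 6.
∫_{-1}^{1} of each monomial x^k gives [2/(k+1) if k even, 0 if k odd]. Integrating term-by-term (or equivalently evaluating the antiderivative F(x) = x^7/7 + 5*x^4/4 - x^3/3 - x^2/2 + 6*x at the endpoints):
  F(1) − F(−1) = 551/84 − (-425/84) = 244/21.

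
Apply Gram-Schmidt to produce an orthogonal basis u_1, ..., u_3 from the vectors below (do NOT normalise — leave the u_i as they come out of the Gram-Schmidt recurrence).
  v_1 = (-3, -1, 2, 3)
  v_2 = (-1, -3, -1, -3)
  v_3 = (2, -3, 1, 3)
Orthogonal basis:
  u_1 = (-3, -1, 2, 3)
  u_2 = (-38/23, -74/23, -13/23, -54/23)
  u_3 = (44/15, -43/15, 4/15, 9/5)

Apply the Gram-Schmidt recurrence
  u_1 = v_1
  u_i = v_i − Σ_{j<i} ((v_i · u_j) / (u_j · u_j)) · u_j.

Step by step this gives:
  u_1 = (-3, -1, 2, 3)
  u_2 = (-38/23, -74/23, -13/23, -54/23)
  u_3 = (44/15, -43/15, 4/15, 9/5)

Orthogonality check:
  u_2 · u_1 = 0 (should be 0)
  u_3 · u_1 = 0 (should be 0)
  u_3 · u_2 = 0 (should be 0)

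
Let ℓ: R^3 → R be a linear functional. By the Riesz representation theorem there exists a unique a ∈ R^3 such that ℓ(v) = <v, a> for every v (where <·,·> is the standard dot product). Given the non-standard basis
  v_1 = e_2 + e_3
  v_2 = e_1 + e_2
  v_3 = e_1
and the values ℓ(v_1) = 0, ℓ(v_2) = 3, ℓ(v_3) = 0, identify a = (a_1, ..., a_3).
a = (0, 3, -3)

Write a = (a_1, ..., a_3) in the standard basis. For each basis vector v_i, ℓ(v_i) = <v_i, a> is a linear equation in the a_j's. Collect the n equations into a matrix system V a = ℓ, where row i of V is v_i (expressed in the standard basis). Since V is invertible (lower-triangular with 1s on the diagonal, up to permutation), solve by back-substitution:
  V =
[[0, 1, 1],
 [1, 1, 0],
 [1, 0, 0]]
  V a = (0, 3, 0)
Solving gives a = (0, 3, -3).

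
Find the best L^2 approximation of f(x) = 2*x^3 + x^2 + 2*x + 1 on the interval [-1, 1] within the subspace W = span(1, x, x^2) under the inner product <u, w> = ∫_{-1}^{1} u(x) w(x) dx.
g(x) = x^2 + 16*x/5 + 1

The best approximation g ∈ W is the orthogonal projection of f onto W. Writing g = a_0 + a_1 x + a_2 x^2, the coefficients solve the normal equations G · a = b where
  G_{ij} = <φ_i, φ_j> and b_i = <f, φ_i>, with φ_0 = 1, φ_1 = x, φ_2 = x^2.
G =
  [2, 0, 2/3]
  [0, 2/3, 0]
  [2/3, 0, 2/5],
b = (8/3, 32/15, 16/15).
Solving gives a_0 = 1, a_1 = 16/5, a_2 = 1, so
  g(x) = x^2 + 16*x/5 + 1.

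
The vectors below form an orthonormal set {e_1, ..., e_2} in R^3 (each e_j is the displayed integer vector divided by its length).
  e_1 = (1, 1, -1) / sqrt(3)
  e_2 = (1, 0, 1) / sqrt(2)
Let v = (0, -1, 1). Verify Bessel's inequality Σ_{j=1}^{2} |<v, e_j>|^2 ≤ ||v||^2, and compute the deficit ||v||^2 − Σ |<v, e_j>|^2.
Σ |<v, e_j>|^2 = 11/6; ||v||^2 = 2; deficit = 1/6

Write each e_j = u_j / sqrt(<u_j, u_j>) where u_j is the displayed integer vector. Then <v, e_j> = <v, u_j> / sqrt(<u_j, u_j>), so |<v, e_j>|^2 = <v, u_j>^2 / <u_j, u_j>.
Coefficients: <v, e_1> = -2/sqrt(3), <v, e_2> = 1/sqrt(2).
Square and sum: Σ |<v, e_j>|^2 = 11/6.
Compute ||v||^2 = v·v = 2.
Deficit = 2 − 11/6 = 1/6 ≥ 0, confirming Bessel's inequality. (The deficit equals ||v − Σ <v,e_j> e_j||^2, the squared distance from v to span{e_j}.)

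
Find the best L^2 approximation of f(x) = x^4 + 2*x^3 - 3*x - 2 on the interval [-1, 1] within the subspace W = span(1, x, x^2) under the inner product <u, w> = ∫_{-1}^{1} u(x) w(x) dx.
g(x) = 6*x^2/7 - 9*x/5 - 73/35

The best approximation g ∈ W is the orthogonal projection of f onto W. Writing g = a_0 + a_1 x + a_2 x^2, the coefficients solve the normal equations G · a = b where
  G_{ij} = <φ_i, φ_j> and b_i = <f, φ_i>, with φ_0 = 1, φ_1 = x, φ_2 = x^2.
G =
  [2, 0, 2/3]
  [0, 2/3, 0]
  [2/3, 0, 2/5],
b = (-18/5, -6/5, -22/21).
Solving gives a_0 = -73/35, a_1 = -9/5, a_2 = 6/7, so
  g(x) = 6*x^2/7 - 9*x/5 - 73/35.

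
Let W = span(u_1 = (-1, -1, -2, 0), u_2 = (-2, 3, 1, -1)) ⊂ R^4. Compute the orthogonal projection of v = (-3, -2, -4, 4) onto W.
proj_W(v) = (-17/9, -22/9, -13/3, 1/9)

Set up U = [u_1 | ... | u_2] ∈ R^(4×2). The projector onto W = col(U) is P = U (U^T U)^(-1) U^T.
Compute U^T U =
  [6, -3]
  [-3, 15],
and U^T v = (13, -8).
Solve U^T U · c = U^T v for the coefficients: c = (19/9, -1/9). The projection is proj_W(v) = U c.
Check: (v - proj_W(v)) · u_1 = 0  (should be 0).
Check: (v - proj_W(v)) · u_2 = 0  (should be 0).
Result: proj_W(v) = (-17/9, -22/9, -13/3, 1/9).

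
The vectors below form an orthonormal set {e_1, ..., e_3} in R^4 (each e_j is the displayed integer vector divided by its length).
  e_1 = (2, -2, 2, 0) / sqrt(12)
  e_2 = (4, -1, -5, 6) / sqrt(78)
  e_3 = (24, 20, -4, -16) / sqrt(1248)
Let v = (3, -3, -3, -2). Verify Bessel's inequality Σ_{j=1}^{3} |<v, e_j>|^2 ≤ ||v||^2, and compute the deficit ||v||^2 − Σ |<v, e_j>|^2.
Σ |<v, e_j>|^2 = 29/3; ||v||^2 = 31; deficit = 64/3

Write each e_j = u_j / sqrt(<u_j, u_j>) where u_j is the displayed integer vector. Then <v, e_j> = <v, u_j> / sqrt(<u_j, u_j>), so |<v, e_j>|^2 = <v, u_j>^2 / <u_j, u_j>.
Coefficients: <v, e_1> = 6/sqrt(12), <v, e_2> = 18/sqrt(78), <v, e_3> = 56/sqrt(1248).
Square and sum: Σ |<v, e_j>|^2 = 29/3.
Compute ||v||^2 = v·v = 31.
Deficit = 31 − 29/3 = 64/3 ≥ 0, confirming Bessel's inequality. (The deficit equals ||v − Σ <v,e_j> e_j||^2, the squared distance from v to span{e_j}.)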